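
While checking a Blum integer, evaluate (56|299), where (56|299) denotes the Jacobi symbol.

-1

Factor out 2: 56 = 2^3·7. Since 299 ≡ 3 (mod 8), (2|299) = -1, and (2|299)^3 = -1. Now have -(7|299).
Both 7 ≡ 3 and 299 ≡ 3 (mod 4), so reciprocity gives (7|299) = -(299|7). Reduce: 299 ≡ 5 (mod 7). Now have (5|7).
5 ≡ 1 (mod 4), so quadratic reciprocity gives (5|7) = (7|5). Reduce: 7 ≡ 2 (mod 5). Now have (2|5).
Factor out 2: 2 = 2. Since 5 ≡ 5 (mod 8), (2|5) = -1. Now have -(1|5).
(1|5) = 1. Collecting the sign factors: -1.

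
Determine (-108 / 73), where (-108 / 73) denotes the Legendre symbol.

(-108 / 73)
  = (38 / 73)    [-108 ≡ 38 mod 73]
  = (19 / 73)    [73 ≡ 1 mod 8 ⇒ (2 / 73) = +1]
  = (73 / 19)    [QR: 73 ≡ 1 mod 4, sign kept]
  = (16 / 19)    [73 ≡ 16 mod 19]
  = (1 / 19)    [19 ≡ 3 mod 8 ⇒ (2 / 19)^4 = +1]
  = 1    [(1 / 19) = 1]

1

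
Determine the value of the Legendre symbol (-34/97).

-1

Pull out -1: (-34/97) = (-1/97)·(34/97). Since 97 ≡ 1 (mod 4), (-1/97) = +1. Now have (34/97).
Factor out 2: 34 = 2·17. Since 97 ≡ 1 (mod 8), (2/97) = +1. Now have (17/97).
17 ≡ 1 (mod 4), so quadratic reciprocity gives (17/97) = (97/17). Reduce: 97 ≡ 12 (mod 17). Now have (12/17).
Factor out 2: 12 = 2^2·3. Since 17 ≡ 1 (mod 8), (2/17) = +1, and (2/17)^2 = +1. Now have (3/17).
17 ≡ 1 (mod 4), so quadratic reciprocity gives (3/17) = (17/3). Reduce: 17 ≡ 2 (mod 3). Now have (2/3).
Factor out 2: 2 = 2. Since 3 ≡ 3 (mod 8), (2/3) = -1. Now have -(1/3).
(1/3) = 1. Collecting the sign factors: -1.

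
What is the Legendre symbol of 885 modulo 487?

-1

Reduce the numerator: 885 ≡ 398 (mod 487), so (885 / 487) = (398 / 487).
Factor out 2: 398 = 2·199. Since 487 ≡ 7 (mod 8), (2 / 487) = +1. Now have (199 / 487).
Both 199 ≡ 3 and 487 ≡ 3 (mod 4), so reciprocity gives (199 / 487) = -(487 / 199). Reduce: 487 ≡ 89 (mod 199). Now have -(89 / 199).
89 ≡ 1 (mod 4), so quadratic reciprocity gives (89 / 199) = (199 / 89). Reduce: 199 ≡ 21 (mod 89). Now have -(21 / 89).
21 ≡ 1 (mod 4), so quadratic reciprocity gives (21 / 89) = (89 / 21). Reduce: 89 ≡ 5 (mod 21). Now have -(5 / 21).
5 ≡ 1 (mod 4), so quadratic reciprocity gives (5 / 21) = (21 / 5). Reduce: 21 ≡ 1 (mod 5). Now have -(1 / 5).
(1 / 5) = 1. Collecting the sign factors: -1.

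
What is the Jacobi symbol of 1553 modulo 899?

(1553/899)
  = (654/899)    [1553 ≡ 654 mod 899]
  = -(327/899)    [899 ≡ 3 mod 8 ⇒ (2/899) = -1]
  = (899/327)    [QR: both ≡ 3 mod 4, sign flips]
  = (245/327)    [899 ≡ 245 mod 327]
  = (327/245)    [QR: 245 ≡ 1 mod 4, sign kept]
  = (82/245)    [327 ≡ 82 mod 245]
  = -(41/245)    [245 ≡ 5 mod 8 ⇒ (2/245) = -1]
  = -(245/41)    [QR: 41 ≡ 1 mod 4, sign kept]
  = -(40/41)    [245 ≡ 40 mod 41]
  = -(5/41)    [41 ≡ 1 mod 8 ⇒ (2/41)^3 = +1]
  = -(41/5)    [QR: 5 ≡ 1 mod 4, sign kept]
  = -(1/5)    [41 ≡ 1 mod 5]
  = -1    [(1/5) = 1]

-1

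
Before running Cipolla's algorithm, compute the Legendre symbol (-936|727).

Reduce the numerator: -936 ≡ 518 (mod 727), so (-936|727) = (518|727).
Factor out 2: 518 = 2·259. Since 727 ≡ 7 (mod 8), (2|727) = +1. Now have (259|727).
Both 259 ≡ 3 and 727 ≡ 3 (mod 4), so reciprocity gives (259|727) = -(727|259). Reduce: 727 ≡ 209 (mod 259). Now have -(209|259).
209 ≡ 1 (mod 4), so quadratic reciprocity gives (209|259) = (259|209). Reduce: 259 ≡ 50 (mod 209). Now have -(50|209).
Factor out 2: 50 = 2·25. Since 209 ≡ 1 (mod 8), (2|209) = +1. Now have -(25|209).
25 ≡ 1 (mod 4), so quadratic reciprocity gives (25|209) = (209|25). Reduce: 209 ≡ 9 (mod 25). Now have -(9|25).
9 ≡ 1 (mod 4), so quadratic reciprocity gives (9|25) = (25|9). Reduce: 25 ≡ 7 (mod 9). Now have -(7|9).
9 ≡ 1 (mod 4), so quadratic reciprocity gives (7|9) = (9|7). Reduce: 9 ≡ 2 (mod 7). Now have -(2|7).
Factor out 2: 2 = 2. Since 7 ≡ 7 (mod 8), (2|7) = +1. Now have -(1|7).
(1|7) = 1. Collecting the sign factors: -1.

-1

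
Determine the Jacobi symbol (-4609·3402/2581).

1

By multiplicativity, (-4609·3402/2581) = (-4609/2581)·(3402/2581).
First factor (-4609/2581):
Reduce the numerator: -4609 ≡ 553 (mod 2581), so (-4609/2581) = (553/2581).
553 ≡ 1 (mod 4), so quadratic reciprocity gives (553/2581) = (2581/553). Reduce: 2581 ≡ 369 (mod 553). Now have (369/553).
369 ≡ 1 (mod 4), so quadratic reciprocity gives (369/553) = (553/369). Reduce: 553 ≡ 184 (mod 369). Now have (184/369).
Factor out 2: 184 = 2^3·23. Since 369 ≡ 1 (mod 8), (2/369) = +1, and (2/369)^3 = +1. Now have (23/369).
369 ≡ 1 (mod 4), so quadratic reciprocity gives (23/369) = (369/23). Reduce: 369 ≡ 1 (mod 23). Now have (1/23).
(1/23) = 1. Collecting the sign factors: 1.
Second factor (3402/2581):
Reduce the numerator: 3402 ≡ 821 (mod 2581), so (3402/2581) = (821/2581).
821 ≡ 1 (mod 4), so quadratic reciprocity gives (821/2581) = (2581/821). Reduce: 2581 ≡ 118 (mod 821). Now have (118/821).
Factor out 2: 118 = 2·59. Since 821 ≡ 5 (mod 8), (2/821) = -1. Now have -(59/821).
821 ≡ 1 (mod 4), so quadratic reciprocity gives (59/821) = (821/59). Reduce: 821 ≡ 54 (mod 59). Now have -(54/59).
Factor out 2: 54 = 2·27. Since 59 ≡ 3 (mod 8), (2/59) = -1. Now have (27/59).
Both 27 ≡ 3 and 59 ≡ 3 (mod 4), so reciprocity gives (27/59) = -(59/27). Reduce: 59 ≡ 5 (mod 27). Now have -(5/27).
5 ≡ 1 (mod 4), so quadratic reciprocity gives (5/27) = (27/5). Reduce: 27 ≡ 2 (mod 5). Now have -(2/5).
Factor out 2: 2 = 2. Since 5 ≡ 5 (mod 8), (2/5) = -1. Now have (1/5).
(1/5) = 1. Collecting the sign factors: 1.
Product: (1)·(1) = 1.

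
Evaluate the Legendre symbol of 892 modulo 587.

1

Reduce the numerator: 892 ≡ 305 (mod 587), so (892/587) = (305/587).
305 ≡ 1 (mod 4), so quadratic reciprocity gives (305/587) = (587/305). Reduce: 587 ≡ 282 (mod 305). Now have (282/305).
Factor out 2: 282 = 2·141. Since 305 ≡ 1 (mod 8), (2/305) = +1. Now have (141/305).
141 ≡ 1 (mod 4), so quadratic reciprocity gives (141/305) = (305/141). Reduce: 305 ≡ 23 (mod 141). Now have (23/141).
141 ≡ 1 (mod 4), so quadratic reciprocity gives (23/141) = (141/23). Reduce: 141 ≡ 3 (mod 23). Now have (3/23).
Both 3 ≡ 3 and 23 ≡ 3 (mod 4), so reciprocity gives (3/23) = -(23/3). Reduce: 23 ≡ 2 (mod 3). Now have -(2/3).
Factor out 2: 2 = 2. Since 3 ≡ 3 (mod 8), (2/3) = -1. Now have (1/3).
(1/3) = 1. Collecting the sign factors: 1.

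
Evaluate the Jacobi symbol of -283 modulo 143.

Pull out -1: (-283 / 143) = (-1 / 143)·(283 / 143). Since 143 ≡ 3 (mod 4), (-1 / 143) = -1. Now have -(283 / 143).
Reduce the numerator: 283 ≡ 140 (mod 143), so (283 / 143) = (140 / 143).
Factor out 2: 140 = 2^2·35. Since 143 ≡ 7 (mod 8), (2 / 143) = +1, and (2 / 143)^2 = +1. Now have -(35 / 143).
Both 35 ≡ 3 and 143 ≡ 3 (mod 4), so reciprocity gives (35 / 143) = -(143 / 35). Reduce: 143 ≡ 3 (mod 35). Now have (3 / 35).
Both 3 ≡ 3 and 35 ≡ 3 (mod 4), so reciprocity gives (3 / 35) = -(35 / 3). Reduce: 35 ≡ 2 (mod 3). Now have -(2 / 3).
Factor out 2: 2 = 2. Since 3 ≡ 3 (mod 8), (2 / 3) = -1. Now have (1 / 3).
(1 / 3) = 1. Collecting the sign factors: 1.

1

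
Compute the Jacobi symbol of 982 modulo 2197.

-1

Factor out 2: 982 = 2·491. Since 2197 ≡ 5 (mod 8), (2 / 2197) = -1. Now have -(491 / 2197).
2197 ≡ 1 (mod 4), so quadratic reciprocity gives (491 / 2197) = (2197 / 491). Reduce: 2197 ≡ 233 (mod 491). Now have -(233 / 491).
233 ≡ 1 (mod 4), so quadratic reciprocity gives (233 / 491) = (491 / 233). Reduce: 491 ≡ 25 (mod 233). Now have -(25 / 233).
25 ≡ 1 (mod 4), so quadratic reciprocity gives (25 / 233) = (233 / 25). Reduce: 233 ≡ 8 (mod 25). Now have -(8 / 25).
Factor out 2: 8 = 2^3. Since 25 ≡ 1 (mod 8), (2 / 25) = +1, and (2 / 25)^3 = +1. Now have -(1 / 25).
(1 / 25) = 1. Collecting the sign factors: -1.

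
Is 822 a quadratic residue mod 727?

yes

(822/727)
  = (95/727)    [822 ≡ 95 mod 727]
  = -(727/95)    [QR: both ≡ 3 mod 4, sign flips]
  = -(62/95)    [727 ≡ 62 mod 95]
  = -(31/95)    [95 ≡ 7 mod 8 ⇒ (2/95) = +1]
  = (95/31)    [QR: both ≡ 3 mod 4, sign flips]
  = (2/31)    [95 ≡ 2 mod 31]
  = (1/31)    [31 ≡ 7 mod 8 ⇒ (2/31) = +1]
  = 1    [(1/31) = 1]
(822/727) = 1, and 727 is prime, so 822 is a quadratic residue mod 727.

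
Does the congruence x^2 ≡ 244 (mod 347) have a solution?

(244|347)
  = (61|347)    [347 ≡ 3 mod 8 ⇒ (2|347)^2 = +1]
  = (347|61)    [QR: 61 ≡ 1 mod 4, sign kept]
  = (42|61)    [347 ≡ 42 mod 61]
  = -(21|61)    [61 ≡ 5 mod 8 ⇒ (2|61) = -1]
  = -(61|21)    [QR: 21 ≡ 1 mod 4, sign kept]
  = -(19|21)    [61 ≡ 19 mod 21]
  = -(21|19)    [QR: 21 ≡ 1 mod 4, sign kept]
  = -(2|19)    [21 ≡ 2 mod 19]
  = (1|19)    [19 ≡ 3 mod 8 ⇒ (2|19) = -1]
  = 1    [(1|19) = 1]
(244|347) = 1, and 347 is prime, so 244 is a quadratic residue mod 347.

yes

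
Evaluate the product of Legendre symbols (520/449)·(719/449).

By multiplicativity, (520·719/449) = (520/449)·(719/449).
First factor (520/449):
(520/449)
  = (71/449)    [520 ≡ 71 mod 449]
  = (449/71)    [QR: 449 ≡ 1 mod 4, sign kept]
  = (23/71)    [449 ≡ 23 mod 71]
  = -(71/23)    [QR: both ≡ 3 mod 4, sign flips]
  = -(2/23)    [71 ≡ 2 mod 23]
  = -(1/23)    [23 ≡ 7 mod 8 ⇒ (2/23) = +1]
  = -1    [(1/23) = 1]
Second factor (719/449):
(719/449)
  = (270/449)    [719 ≡ 270 mod 449]
  = (135/449)    [449 ≡ 1 mod 8 ⇒ (2/449) = +1]
  = (449/135)    [QR: 449 ≡ 1 mod 4, sign kept]
  = (44/135)    [449 ≡ 44 mod 135]
  = (11/135)    [135 ≡ 7 mod 8 ⇒ (2/135)^2 = +1]
  = -(135/11)    [QR: both ≡ 3 mod 4, sign flips]
  = -(3/11)    [135 ≡ 3 mod 11]
  = (11/3)    [QR: both ≡ 3 mod 4, sign flips]
  = (2/3)    [11 ≡ 2 mod 3]
  = -(1/3)    [3 ≡ 3 mod 8 ⇒ (2/3) = -1]
  = -1    [(1/3) = 1]
Product: (-1)·(-1) = 1.

1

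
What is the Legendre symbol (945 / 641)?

(945 / 641)
  = (304 / 641)    [945 ≡ 304 mod 641]
  = (19 / 641)    [641 ≡ 1 mod 8 ⇒ (2 / 641)^4 = +1]
  = (641 / 19)    [QR: 641 ≡ 1 mod 4, sign kept]
  = (14 / 19)    [641 ≡ 14 mod 19]
  = -(7 / 19)    [19 ≡ 3 mod 8 ⇒ (2 / 19) = -1]
  = (19 / 7)    [QR: both ≡ 3 mod 4, sign flips]
  = (5 / 7)    [19 ≡ 5 mod 7]
  = (7 / 5)    [QR: 5 ≡ 1 mod 4, sign kept]
  = (2 / 5)    [7 ≡ 2 mod 5]
  = -(1 / 5)    [5 ≡ 5 mod 8 ⇒ (2 / 5) = -1]
  = -1    [(1 / 5) = 1]

-1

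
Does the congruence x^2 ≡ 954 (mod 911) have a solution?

Reduce the numerator: 954 ≡ 43 (mod 911), so (954|911) = (43|911).
Both 43 ≡ 3 and 911 ≡ 3 (mod 4), so reciprocity gives (43|911) = -(911|43). Reduce: 911 ≡ 8 (mod 43). Now have -(8|43).
Factor out 2: 8 = 2^3. Since 43 ≡ 3 (mod 8), (2|43) = -1, and (2|43)^3 = -1. Now have (1|43).
(1|43) = 1. Collecting the sign factors: 1.
The Legendre symbol is 1, so x^2 ≡ 954 (mod 911) has solution.

yes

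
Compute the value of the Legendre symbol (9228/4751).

-1

(9228/4751)
  = (4477/4751)    [9228 ≡ 4477 mod 4751]
  = (4751/4477)    [QR: 4477 ≡ 1 mod 4, sign kept]
  = (274/4477)    [4751 ≡ 274 mod 4477]
  = -(137/4477)    [4477 ≡ 5 mod 8 ⇒ (2/4477) = -1]
  = -(4477/137)    [QR: 137 ≡ 1 mod 4, sign kept]
  = -(93/137)    [4477 ≡ 93 mod 137]
  = -(137/93)    [QR: 93 ≡ 1 mod 4, sign kept]
  = -(44/93)    [137 ≡ 44 mod 93]
  = -(11/93)    [93 ≡ 5 mod 8 ⇒ (2/93)^2 = +1]
  = -(93/11)    [QR: 93 ≡ 1 mod 4, sign kept]
  = -(5/11)    [93 ≡ 5 mod 11]
  = -(11/5)    [QR: 5 ≡ 1 mod 4, sign kept]
  = -(1/5)    [11 ≡ 1 mod 5]
  = -1    [(1/5) = 1]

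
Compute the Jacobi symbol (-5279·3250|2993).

By multiplicativity, (-5279·3250|2993) = (-5279|2993)·(3250|2993).
First factor (-5279|2993):
(-5279|2993)
  = (5279|2993)    [2993 ≡ 1 mod 4 ⇒ (-1|2993) = +1]
  = (2286|2993)    [5279 ≡ 2286 mod 2993]
  = (1143|2993)    [2993 ≡ 1 mod 8 ⇒ (2|2993) = +1]
  = (2993|1143)    [QR: 2993 ≡ 1 mod 4, sign kept]
  = (707|1143)    [2993 ≡ 707 mod 1143]
  = -(1143|707)    [QR: both ≡ 3 mod 4, sign flips]
  = -(436|707)    [1143 ≡ 436 mod 707]
  = -(109|707)    [707 ≡ 3 mod 8 ⇒ (2|707)^2 = +1]
  = -(707|109)    [QR: 109 ≡ 1 mod 4, sign kept]
  = -(53|109)    [707 ≡ 53 mod 109]
  = -(109|53)    [QR: 53 ≡ 1 mod 4, sign kept]
  = -(3|53)    [109 ≡ 3 mod 53]
  = -(53|3)    [QR: 53 ≡ 1 mod 4, sign kept]
  = -(2|3)    [53 ≡ 2 mod 3]
  = (1|3)    [3 ≡ 3 mod 8 ⇒ (2|3) = -1]
  = 1    [(1|3) = 1]
Second factor (3250|2993):
(3250|2993)
  = (257|2993)    [3250 ≡ 257 mod 2993]
  = (2993|257)    [QR: 257 ≡ 1 mod 4, sign kept]
  = (166|257)    [2993 ≡ 166 mod 257]
  = (83|257)    [257 ≡ 1 mod 8 ⇒ (2|257) = +1]
  = (257|83)    [QR: 257 ≡ 1 mod 4, sign kept]
  = (8|83)    [257 ≡ 8 mod 83]
  = -(1|83)    [83 ≡ 3 mod 8 ⇒ (2|83)^3 = -1]
  = -1    [(1|83) = 1]
Product: (1)·(-1) = -1.

-1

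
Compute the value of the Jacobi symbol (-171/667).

-1

(-171/667)
  = (496/667)    [-171 ≡ 496 mod 667]
  = (31/667)    [667 ≡ 3 mod 8 ⇒ (2/667)^4 = +1]
  = -(667/31)    [QR: both ≡ 3 mod 4, sign flips]
  = -(16/31)    [667 ≡ 16 mod 31]
  = -(1/31)    [31 ≡ 7 mod 8 ⇒ (2/31)^4 = +1]
  = -1    [(1/31) = 1]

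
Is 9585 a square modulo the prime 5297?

(9585/5297)
  = (4288/5297)    [9585 ≡ 4288 mod 5297]
  = (67/5297)    [5297 ≡ 1 mod 8 ⇒ (2/5297)^6 = +1]
  = (5297/67)    [QR: 5297 ≡ 1 mod 4, sign kept]
  = (4/67)    [5297 ≡ 4 mod 67]
  = (1/67)    [67 ≡ 3 mod 8 ⇒ (2/67)^2 = +1]
  = 1    [(1/67) = 1]
(9585/5297) = 1, and 5297 is prime, so 9585 is a quadratic residue mod 5297.

yes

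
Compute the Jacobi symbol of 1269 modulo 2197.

-1

(1269/2197)
  = (2197/1269)    [QR: 1269 ≡ 1 mod 4, sign kept]
  = (928/1269)    [2197 ≡ 928 mod 1269]
  = -(29/1269)    [1269 ≡ 5 mod 8 ⇒ (2/1269)^5 = -1]
  = -(1269/29)    [QR: 29 ≡ 1 mod 4, sign kept]
  = -(22/29)    [1269 ≡ 22 mod 29]
  = (11/29)    [29 ≡ 5 mod 8 ⇒ (2/29) = -1]
  = (29/11)    [QR: 29 ≡ 1 mod 4, sign kept]
  = (7/11)    [29 ≡ 7 mod 11]
  = -(11/7)    [QR: both ≡ 3 mod 4, sign flips]
  = -(4/7)    [11 ≡ 4 mod 7]
  = -(1/7)    [7 ≡ 7 mod 8 ⇒ (2/7)^2 = +1]
  = -1    [(1/7) = 1]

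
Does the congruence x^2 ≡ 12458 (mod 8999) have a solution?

Reduce the numerator: 12458 ≡ 3459 (mod 8999), so (12458/8999) = (3459/8999).
Both 3459 ≡ 3 and 8999 ≡ 3 (mod 4), so reciprocity gives (3459/8999) = -(8999/3459). Reduce: 8999 ≡ 2081 (mod 3459). Now have -(2081/3459).
2081 ≡ 1 (mod 4), so quadratic reciprocity gives (2081/3459) = (3459/2081). Reduce: 3459 ≡ 1378 (mod 2081). Now have -(1378/2081).
Factor out 2: 1378 = 2·689. Since 2081 ≡ 1 (mod 8), (2/2081) = +1. Now have -(689/2081).
689 ≡ 1 (mod 4), so quadratic reciprocity gives (689/2081) = (2081/689). Reduce: 2081 ≡ 14 (mod 689). Now have -(14/689).
Factor out 2: 14 = 2·7. Since 689 ≡ 1 (mod 8), (2/689) = +1. Now have -(7/689).
689 ≡ 1 (mod 4), so quadratic reciprocity gives (7/689) = (689/7). Reduce: 689 ≡ 3 (mod 7). Now have -(3/7).
Both 3 ≡ 3 and 7 ≡ 3 (mod 4), so reciprocity gives (3/7) = -(7/3). Reduce: 7 ≡ 1 (mod 3). Now have (1/3).
(1/3) = 1. Collecting the sign factors: 1.
The Legendre symbol is 1, so x^2 ≡ 12458 (mod 8999) has solution.

yes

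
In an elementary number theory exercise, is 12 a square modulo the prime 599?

yes

(12|599)
  = (3|599)    [599 ≡ 7 mod 8 ⇒ (2|599)^2 = +1]
  = -(599|3)    [QR: both ≡ 3 mod 4, sign flips]
  = -(2|3)    [599 ≡ 2 mod 3]
  = (1|3)    [3 ≡ 3 mod 8 ⇒ (2|3) = -1]
  = 1    [(1|3) = 1]
The Legendre symbol is 1, so x^2 ≡ 12 (mod 599) has solution.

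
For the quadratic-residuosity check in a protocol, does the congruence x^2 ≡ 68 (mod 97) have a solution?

(68|97)
  = (17|97)    [97 ≡ 1 mod 8 ⇒ (2|97)^2 = +1]
  = (97|17)    [QR: 17 ≡ 1 mod 4, sign kept]
  = (12|17)    [97 ≡ 12 mod 17]
  = (3|17)    [17 ≡ 1 mod 8 ⇒ (2|17)^2 = +1]
  = (17|3)    [QR: 17 ≡ 1 mod 4, sign kept]
  = (2|3)    [17 ≡ 2 mod 3]
  = -(1|3)    [3 ≡ 3 mod 8 ⇒ (2|3) = -1]
  = -1    [(1|3) = 1]
(68|97) = -1, and 97 is prime, so 68 is not a quadratic residue mod 97.

no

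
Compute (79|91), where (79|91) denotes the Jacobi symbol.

(79|91)
  = -(91|79)    [QR: both ≡ 3 mod 4, sign flips]
  = -(12|79)    [91 ≡ 12 mod 79]
  = -(3|79)    [79 ≡ 7 mod 8 ⇒ (2|79)^2 = +1]
  = (79|3)    [QR: both ≡ 3 mod 4, sign flips]
  = (1|3)    [79 ≡ 1 mod 3]
  = 1    [(1|3) = 1]

1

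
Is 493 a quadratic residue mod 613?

yes

493 ≡ 1 (mod 4), so quadratic reciprocity gives (493/613) = (613/493). Reduce: 613 ≡ 120 (mod 493). Now have (120/493).
Factor out 2: 120 = 2^3·15. Since 493 ≡ 5 (mod 8), (2/493) = -1, and (2/493)^3 = -1. Now have -(15/493).
493 ≡ 1 (mod 4), so quadratic reciprocity gives (15/493) = (493/15). Reduce: 493 ≡ 13 (mod 15). Now have -(13/15).
13 ≡ 1 (mod 4), so quadratic reciprocity gives (13/15) = (15/13). Reduce: 15 ≡ 2 (mod 13). Now have -(2/13).
Factor out 2: 2 = 2. Since 13 ≡ 5 (mod 8), (2/13) = -1. Now have (1/13).
(1/13) = 1. Collecting the sign factors: 1.
The Legendre symbol is 1, so x^2 ≡ 493 (mod 613) has solution.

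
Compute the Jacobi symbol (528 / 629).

1

(528 / 629)
  = (33 / 629)    [629 ≡ 5 mod 8 ⇒ (2 / 629)^4 = +1]
  = (629 / 33)    [QR: 33 ≡ 1 mod 4, sign kept]
  = (2 / 33)    [629 ≡ 2 mod 33]
  = (1 / 33)    [33 ≡ 1 mod 8 ⇒ (2 / 33) = +1]
  = 1    [(1 / 33) = 1]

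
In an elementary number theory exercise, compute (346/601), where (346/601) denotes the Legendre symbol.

(346/601)
  = (173/601)    [601 ≡ 1 mod 8 ⇒ (2/601) = +1]
  = (601/173)    [QR: 173 ≡ 1 mod 4, sign kept]
  = (82/173)    [601 ≡ 82 mod 173]
  = -(41/173)    [173 ≡ 5 mod 8 ⇒ (2/173) = -1]
  = -(173/41)    [QR: 41 ≡ 1 mod 4, sign kept]
  = -(9/41)    [173 ≡ 9 mod 41]
  = -(41/9)    [QR: 9 ≡ 1 mod 4, sign kept]
  = -(5/9)    [41 ≡ 5 mod 9]
  = -(9/5)    [QR: 5 ≡ 1 mod 4, sign kept]
  = -(4/5)    [9 ≡ 4 mod 5]
  = -(1/5)    [5 ≡ 5 mod 8 ⇒ (2/5)^2 = +1]
  = -1    [(1/5) = 1]

-1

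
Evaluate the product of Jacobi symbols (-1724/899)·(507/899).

-1

By multiplicativity, (-1724·507/899) = (-1724/899)·(507/899).
First factor (-1724/899):
Pull out -1: (-1724/899) = (-1/899)·(1724/899). Since 899 ≡ 3 (mod 4), (-1/899) = -1. Now have -(1724/899).
Reduce the numerator: 1724 ≡ 825 (mod 899), so (1724/899) = (825/899).
825 ≡ 1 (mod 4), so quadratic reciprocity gives (825/899) = (899/825). Reduce: 899 ≡ 74 (mod 825). Now have -(74/825).
Factor out 2: 74 = 2·37. Since 825 ≡ 1 (mod 8), (2/825) = +1. Now have -(37/825).
37 ≡ 1 (mod 4), so quadratic reciprocity gives (37/825) = (825/37). Reduce: 825 ≡ 11 (mod 37). Now have -(11/37).
37 ≡ 1 (mod 4), so quadratic reciprocity gives (11/37) = (37/11). Reduce: 37 ≡ 4 (mod 11). Now have -(4/11).
Factor out 2: 4 = 2^2. Since 11 ≡ 3 (mod 8), (2/11) = -1, and (2/11)^2 = +1. Now have -(1/11).
(1/11) = 1. Collecting the sign factors: -1.
Second factor (507/899):
Both 507 ≡ 3 and 899 ≡ 3 (mod 4), so reciprocity gives (507/899) = -(899/507). Reduce: 899 ≡ 392 (mod 507). Now have -(392/507).
Factor out 2: 392 = 2^3·49. Since 507 ≡ 3 (mod 8), (2/507) = -1, and (2/507)^3 = -1. Now have (49/507).
49 ≡ 1 (mod 4), so quadratic reciprocity gives (49/507) = (507/49). Reduce: 507 ≡ 17 (mod 49). Now have (17/49).
17 ≡ 1 (mod 4), so quadratic reciprocity gives (17/49) = (49/17). Reduce: 49 ≡ 15 (mod 17). Now have (15/17).
17 ≡ 1 (mod 4), so quadratic reciprocity gives (15/17) = (17/15). Reduce: 17 ≡ 2 (mod 15). Now have (2/15).
Factor out 2: 2 = 2. Since 15 ≡ 7 (mod 8), (2/15) = +1. Now have (1/15).
(1/15) = 1. Collecting the sign factors: 1.
Product: (-1)·(1) = -1.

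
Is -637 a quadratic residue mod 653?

Reduce the numerator: -637 ≡ 16 (mod 653), so (-637|653) = (16|653).
Factor out 2: 16 = 2^4. Since 653 ≡ 5 (mod 8), (2|653) = -1, and (2|653)^4 = +1. Now have (1|653).
(1|653) = 1. Collecting the sign factors: 1.
(-637|653) = 1, and 653 is prime, so -637 is a quadratic residue mod 653.

yes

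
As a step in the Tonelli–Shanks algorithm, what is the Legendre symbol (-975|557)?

1

(-975|557)
  = (975|557)    [557 ≡ 1 mod 4 ⇒ (-1|557) = +1]
  = (418|557)    [975 ≡ 418 mod 557]
  = -(209|557)    [557 ≡ 5 mod 8 ⇒ (2|557) = -1]
  = -(557|209)    [QR: 209 ≡ 1 mod 4, sign kept]
  = -(139|209)    [557 ≡ 139 mod 209]
  = -(209|139)    [QR: 209 ≡ 1 mod 4, sign kept]
  = -(70|139)    [209 ≡ 70 mod 139]
  = (35|139)    [139 ≡ 3 mod 8 ⇒ (2|139) = -1]
  = -(139|35)    [QR: both ≡ 3 mod 4, sign flips]
  = -(34|35)    [139 ≡ 34 mod 35]
  = (17|35)    [35 ≡ 3 mod 8 ⇒ (2|35) = -1]
  = (35|17)    [QR: 17 ≡ 1 mod 4, sign kept]
  = (1|17)    [35 ≡ 1 mod 17]
  = 1    [(1|17) = 1]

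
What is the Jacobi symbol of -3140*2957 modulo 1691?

1

By multiplicativity, (-3140·2957/1691) = (-3140/1691)·(2957/1691).
First factor (-3140/1691):
(-3140/1691)
  = (242/1691)    [-3140 ≡ 242 mod 1691]
  = -(121/1691)    [1691 ≡ 3 mod 8 ⇒ (2/1691) = -1]
  = -(1691/121)    [QR: 121 ≡ 1 mod 4, sign kept]
  = -(118/121)    [1691 ≡ 118 mod 121]
  = -(59/121)    [121 ≡ 1 mod 8 ⇒ (2/121) = +1]
  = -(121/59)    [QR: 121 ≡ 1 mod 4, sign kept]
  = -(3/59)    [121 ≡ 3 mod 59]
  = (59/3)    [QR: both ≡ 3 mod 4, sign flips]
  = (2/3)    [59 ≡ 2 mod 3]
  = -(1/3)    [3 ≡ 3 mod 8 ⇒ (2/3) = -1]
  = -1    [(1/3) = 1]
Second factor (2957/1691):
(2957/1691)
  = (1266/1691)    [2957 ≡ 1266 mod 1691]
  = -(633/1691)    [1691 ≡ 3 mod 8 ⇒ (2/1691) = -1]
  = -(1691/633)    [QR: 633 ≡ 1 mod 4, sign kept]
  = -(425/633)    [1691 ≡ 425 mod 633]
  = -(633/425)    [QR: 425 ≡ 1 mod 4, sign kept]
  = -(208/425)    [633 ≡ 208 mod 425]
  = -(13/425)    [425 ≡ 1 mod 8 ⇒ (2/425)^4 = +1]
  = -(425/13)    [QR: 13 ≡ 1 mod 4, sign kept]
  = -(9/13)    [425 ≡ 9 mod 13]
  = -(13/9)    [QR: 9 ≡ 1 mod 4, sign kept]
  = -(4/9)    [13 ≡ 4 mod 9]
  = -(1/9)    [9 ≡ 1 mod 8 ⇒ (2/9)^2 = +1]
  = -1    [(1/9) = 1]
Product: (-1)·(-1) = 1.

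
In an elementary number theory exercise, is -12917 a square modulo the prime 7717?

Pull out -1: (-12917/7717) = (-1/7717)·(12917/7717). Since 7717 ≡ 1 (mod 4), (-1/7717) = +1. Now have (12917/7717).
Reduce the numerator: 12917 ≡ 5200 (mod 7717), so (12917/7717) = (5200/7717).
Factor out 2: 5200 = 2^4·325. Since 7717 ≡ 5 (mod 8), (2/7717) = -1, and (2/7717)^4 = +1. Now have (325/7717).
325 ≡ 1 (mod 4), so quadratic reciprocity gives (325/7717) = (7717/325). Reduce: 7717 ≡ 242 (mod 325). Now have (242/325).
Factor out 2: 242 = 2·121. Since 325 ≡ 5 (mod 8), (2/325) = -1. Now have -(121/325).
121 ≡ 1 (mod 4), so quadratic reciprocity gives (121/325) = (325/121). Reduce: 325 ≡ 83 (mod 121). Now have -(83/121).
121 ≡ 1 (mod 4), so quadratic reciprocity gives (83/121) = (121/83). Reduce: 121 ≡ 38 (mod 83). Now have -(38/83).
Factor out 2: 38 = 2·19. Since 83 ≡ 3 (mod 8), (2/83) = -1. Now have (19/83).
Both 19 ≡ 3 and 83 ≡ 3 (mod 4), so reciprocity gives (19/83) = -(83/19). Reduce: 83 ≡ 7 (mod 19). Now have -(7/19).
Both 7 ≡ 3 and 19 ≡ 3 (mod 4), so reciprocity gives (7/19) = -(19/7). Reduce: 19 ≡ 5 (mod 7). Now have (5/7).
5 ≡ 1 (mod 4), so quadratic reciprocity gives (5/7) = (7/5). Reduce: 7 ≡ 2 (mod 5). Now have (2/5).
Factor out 2: 2 = 2. Since 5 ≡ 5 (mod 8), (2/5) = -1. Now have -(1/5).
(1/5) = 1. Collecting the sign factors: -1.
(-12917/7717) = -1, and 7717 is prime, so -12917 is not a quadratic residue mod 7717.

no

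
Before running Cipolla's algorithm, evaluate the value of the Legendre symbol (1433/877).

(1433/877)
  = (556/877)    [1433 ≡ 556 mod 877]
  = (139/877)    [877 ≡ 5 mod 8 ⇒ (2/877)^2 = +1]
  = (877/139)    [QR: 877 ≡ 1 mod 4, sign kept]
  = (43/139)    [877 ≡ 43 mod 139]
  = -(139/43)    [QR: both ≡ 3 mod 4, sign flips]
  = -(10/43)    [139 ≡ 10 mod 43]
  = (5/43)    [43 ≡ 3 mod 8 ⇒ (2/43) = -1]
  = (43/5)    [QR: 5 ≡ 1 mod 4, sign kept]
  = (3/5)    [43 ≡ 3 mod 5]
  = (5/3)    [QR: 5 ≡ 1 mod 4, sign kept]
  = (2/3)    [5 ≡ 2 mod 3]
  = -(1/3)    [3 ≡ 3 mod 8 ⇒ (2/3) = -1]
  = -1    [(1/3) = 1]

-1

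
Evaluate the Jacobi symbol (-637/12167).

(-637/12167)
  = (11530/12167)    [-637 ≡ 11530 mod 12167]
  = (5765/12167)    [12167 ≡ 7 mod 8 ⇒ (2/12167) = +1]
  = (12167/5765)    [QR: 5765 ≡ 1 mod 4, sign kept]
  = (637/5765)    [12167 ≡ 637 mod 5765]
  = (5765/637)    [QR: 637 ≡ 1 mod 4, sign kept]
  = (32/637)    [5765 ≡ 32 mod 637]
  = -(1/637)    [637 ≡ 5 mod 8 ⇒ (2/637)^5 = -1]
  = -1    [(1/637) = 1]

-1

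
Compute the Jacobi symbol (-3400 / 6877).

-1

(-3400 / 6877)
  = (3400 / 6877)    [6877 ≡ 1 mod 4 ⇒ (-1 / 6877) = +1]
  = -(425 / 6877)    [6877 ≡ 5 mod 8 ⇒ (2 / 6877)^3 = -1]
  = -(6877 / 425)    [QR: 425 ≡ 1 mod 4, sign kept]
  = -(77 / 425)    [6877 ≡ 77 mod 425]
  = -(425 / 77)    [QR: 77 ≡ 1 mod 4, sign kept]
  = -(40 / 77)    [425 ≡ 40 mod 77]
  = (5 / 77)    [77 ≡ 5 mod 8 ⇒ (2 / 77)^3 = -1]
  = (77 / 5)    [QR: 5 ≡ 1 mod 4, sign kept]
  = (2 / 5)    [77 ≡ 2 mod 5]
  = -(1 / 5)    [5 ≡ 5 mod 8 ⇒ (2 / 5) = -1]
  = -1    [(1 / 5) = 1]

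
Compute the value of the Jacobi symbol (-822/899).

Reduce the numerator: -822 ≡ 77 (mod 899), so (-822/899) = (77/899).
77 ≡ 1 (mod 4), so quadratic reciprocity gives (77/899) = (899/77). Reduce: 899 ≡ 52 (mod 77). Now have (52/77).
Factor out 2: 52 = 2^2·13. Since 77 ≡ 5 (mod 8), (2/77) = -1, and (2/77)^2 = +1. Now have (13/77).
13 ≡ 1 (mod 4), so quadratic reciprocity gives (13/77) = (77/13). Reduce: 77 ≡ 12 (mod 13). Now have (12/13).
Factor out 2: 12 = 2^2·3. Since 13 ≡ 5 (mod 8), (2/13) = -1, and (2/13)^2 = +1. Now have (3/13).
13 ≡ 1 (mod 4), so quadratic reciprocity gives (3/13) = (13/3). Reduce: 13 ≡ 1 (mod 3). Now have (1/3).
(1/3) = 1. Collecting the sign factors: 1.

1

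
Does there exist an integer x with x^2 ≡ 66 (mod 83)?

(66|83)
  = -(33|83)    [83 ≡ 3 mod 8 ⇒ (2|83) = -1]
  = -(83|33)    [QR: 33 ≡ 1 mod 4, sign kept]
  = -(17|33)    [83 ≡ 17 mod 33]
  = -(33|17)    [QR: 17 ≡ 1 mod 4, sign kept]
  = -(16|17)    [33 ≡ 16 mod 17]
  = -(1|17)    [17 ≡ 1 mod 8 ⇒ (2|17)^4 = +1]
  = -1    [(1|17) = 1]
The Legendre symbol is -1, so x^2 ≡ 66 (mod 83) has no solution.

no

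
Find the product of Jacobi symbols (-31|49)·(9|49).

1

By multiplicativity, (-31·9|49) = (-31|49)·(9|49).
First factor (-31|49):
Reduce the numerator: -31 ≡ 18 (mod 49), so (-31|49) = (18|49).
Factor out 2: 18 = 2·9. Since 49 ≡ 1 (mod 8), (2|49) = +1. Now have (9|49).
9 ≡ 1 (mod 4), so quadratic reciprocity gives (9|49) = (49|9). Reduce: 49 ≡ 4 (mod 9). Now have (4|9).
Factor out 2: 4 = 2^2. Since 9 ≡ 1 (mod 8), (2|9) = +1, and (2|9)^2 = +1. Now have (1|9).
(1|9) = 1. Collecting the sign factors: 1.
Second factor (9|49):
9 ≡ 1 (mod 4), so quadratic reciprocity gives (9|49) = (49|9). Reduce: 49 ≡ 4 (mod 9). Now have (4|9).
Factor out 2: 4 = 2^2. Since 9 ≡ 1 (mod 8), (2|9) = +1, and (2|9)^2 = +1. Now have (1|9).
(1|9) = 1. Collecting the sign factors: 1.
Product: (1)·(1) = 1.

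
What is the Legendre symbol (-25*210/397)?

-1

By multiplicativity, (-25·210/397) = (-25/397)·(210/397).
First factor (-25/397):
(-25/397)
  = (25/397)    [397 ≡ 1 mod 4 ⇒ (-1/397) = +1]
  = (397/25)    [QR: 25 ≡ 1 mod 4, sign kept]
  = (22/25)    [397 ≡ 22 mod 25]
  = (11/25)    [25 ≡ 1 mod 8 ⇒ (2/25) = +1]
  = (25/11)    [QR: 25 ≡ 1 mod 4, sign kept]
  = (3/11)    [25 ≡ 3 mod 11]
  = -(11/3)    [QR: both ≡ 3 mod 4, sign flips]
  = -(2/3)    [11 ≡ 2 mod 3]
  = (1/3)    [3 ≡ 3 mod 8 ⇒ (2/3) = -1]
  = 1    [(1/3) = 1]
Second factor (210/397):
(210/397)
  = -(105/397)    [397 ≡ 5 mod 8 ⇒ (2/397) = -1]
  = -(397/105)    [QR: 105 ≡ 1 mod 4, sign kept]
  = -(82/105)    [397 ≡ 82 mod 105]
  = -(41/105)    [105 ≡ 1 mod 8 ⇒ (2/105) = +1]
  = -(105/41)    [QR: 41 ≡ 1 mod 4, sign kept]
  = -(23/41)    [105 ≡ 23 mod 41]
  = -(41/23)    [QR: 41 ≡ 1 mod 4, sign kept]
  = -(18/23)    [41 ≡ 18 mod 23]
  = -(9/23)    [23 ≡ 7 mod 8 ⇒ (2/23) = +1]
  = -(23/9)    [QR: 9 ≡ 1 mod 4, sign kept]
  = -(5/9)    [23 ≡ 5 mod 9]
  = -(9/5)    [QR: 5 ≡ 1 mod 4, sign kept]
  = -(4/5)    [9 ≡ 4 mod 5]
  = -(1/5)    [5 ≡ 5 mod 8 ⇒ (2/5)^2 = +1]
  = -1    [(1/5) = 1]
Product: (1)·(-1) = -1.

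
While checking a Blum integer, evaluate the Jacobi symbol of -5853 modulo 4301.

(-5853|4301)
  = (5853|4301)    [4301 ≡ 1 mod 4 ⇒ (-1|4301) = +1]
  = (1552|4301)    [5853 ≡ 1552 mod 4301]
  = (97|4301)    [4301 ≡ 5 mod 8 ⇒ (2|4301)^4 = +1]
  = (4301|97)    [QR: 97 ≡ 1 mod 4, sign kept]
  = (33|97)    [4301 ≡ 33 mod 97]
  = (97|33)    [QR: 33 ≡ 1 mod 4, sign kept]
  = (31|33)    [97 ≡ 31 mod 33]
  = (33|31)    [QR: 33 ≡ 1 mod 4, sign kept]
  = (2|31)    [33 ≡ 2 mod 31]
  = (1|31)    [31 ≡ 7 mod 8 ⇒ (2|31) = +1]
  = 1    [(1|31) = 1]

1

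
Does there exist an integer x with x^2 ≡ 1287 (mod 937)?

Reduce the numerator: 1287 ≡ 350 (mod 937), so (1287/937) = (350/937).
Factor out 2: 350 = 2·175. Since 937 ≡ 1 (mod 8), (2/937) = +1. Now have (175/937).
937 ≡ 1 (mod 4), so quadratic reciprocity gives (175/937) = (937/175). Reduce: 937 ≡ 62 (mod 175). Now have (62/175).
Factor out 2: 62 = 2·31. Since 175 ≡ 7 (mod 8), (2/175) = +1. Now have (31/175).
Both 31 ≡ 3 and 175 ≡ 3 (mod 4), so reciprocity gives (31/175) = -(175/31). Reduce: 175 ≡ 20 (mod 31). Now have -(20/31).
Factor out 2: 20 = 2^2·5. Since 31 ≡ 7 (mod 8), (2/31) = +1, and (2/31)^2 = +1. Now have -(5/31).
5 ≡ 1 (mod 4), so quadratic reciprocity gives (5/31) = (31/5). Reduce: 31 ≡ 1 (mod 5). Now have -(1/5).
(1/5) = 1. Collecting the sign factors: -1.
(1287/937) = -1, and 937 is prime, so 1287 is not a quadratic residue mod 937.

no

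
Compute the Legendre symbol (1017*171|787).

By multiplicativity, (1017·171|787) = (1017|787)·(171|787).
First factor (1017|787):
Reduce the numerator: 1017 ≡ 230 (mod 787), so (1017|787) = (230|787).
Factor out 2: 230 = 2·115. Since 787 ≡ 3 (mod 8), (2|787) = -1. Now have -(115|787).
Both 115 ≡ 3 and 787 ≡ 3 (mod 4), so reciprocity gives (115|787) = -(787|115). Reduce: 787 ≡ 97 (mod 115). Now have (97|115).
97 ≡ 1 (mod 4), so quadratic reciprocity gives (97|115) = (115|97). Reduce: 115 ≡ 18 (mod 97). Now have (18|97).
Factor out 2: 18 = 2·9. Since 97 ≡ 1 (mod 8), (2|97) = +1. Now have (9|97).
9 ≡ 1 (mod 4), so quadratic reciprocity gives (9|97) = (97|9). Reduce: 97 ≡ 7 (mod 9). Now have (7|9).
9 ≡ 1 (mod 4), so quadratic reciprocity gives (7|9) = (9|7). Reduce: 9 ≡ 2 (mod 7). Now have (2|7).
Factor out 2: 2 = 2. Since 7 ≡ 7 (mod 8), (2|7) = +1. Now have (1|7).
(1|7) = 1. Collecting the sign factors: 1.
Second factor (171|787):
Both 171 ≡ 3 and 787 ≡ 3 (mod 4), so reciprocity gives (171|787) = -(787|171). Reduce: 787 ≡ 103 (mod 171). Now have -(103|171).
Both 103 ≡ 3 and 171 ≡ 3 (mod 4), so reciprocity gives (103|171) = -(171|103). Reduce: 171 ≡ 68 (mod 103). Now have (68|103).
Factor out 2: 68 = 2^2·17. Since 103 ≡ 7 (mod 8), (2|103) = +1, and (2|103)^2 = +1. Now have (17|103).
17 ≡ 1 (mod 4), so quadratic reciprocity gives (17|103) = (103|17). Reduce: 103 ≡ 1 (mod 17). Now have (1|17).
(1|17) = 1. Collecting the sign factors: 1.
Product: (1)·(1) = 1.

1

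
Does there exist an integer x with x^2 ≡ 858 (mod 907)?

no

Factor out 2: 858 = 2·429. Since 907 ≡ 3 (mod 8), (2/907) = -1. Now have -(429/907).
429 ≡ 1 (mod 4), so quadratic reciprocity gives (429/907) = (907/429). Reduce: 907 ≡ 49 (mod 429). Now have -(49/429).
49 ≡ 1 (mod 4), so quadratic reciprocity gives (49/429) = (429/49). Reduce: 429 ≡ 37 (mod 49). Now have -(37/49).
37 ≡ 1 (mod 4), so quadratic reciprocity gives (37/49) = (49/37). Reduce: 49 ≡ 12 (mod 37). Now have -(12/37).
Factor out 2: 12 = 2^2·3. Since 37 ≡ 5 (mod 8), (2/37) = -1, and (2/37)^2 = +1. Now have -(3/37).
37 ≡ 1 (mod 4), so quadratic reciprocity gives (3/37) = (37/3). Reduce: 37 ≡ 1 (mod 3). Now have -(1/3).
(1/3) = 1. Collecting the sign factors: -1.
The Legendre symbol is -1, so x^2 ≡ 858 (mod 907) has no solution.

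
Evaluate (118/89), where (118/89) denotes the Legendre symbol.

-1

(118/89)
  = (29/89)    [118 ≡ 29 mod 89]
  = (89/29)    [QR: 29 ≡ 1 mod 4, sign kept]
  = (2/29)    [89 ≡ 2 mod 29]
  = -(1/29)    [29 ≡ 5 mod 8 ⇒ (2/29) = -1]
  = -1    [(1/29) = 1]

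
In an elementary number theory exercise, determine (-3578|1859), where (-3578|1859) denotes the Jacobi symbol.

Reduce the numerator: -3578 ≡ 140 (mod 1859), so (-3578|1859) = (140|1859).
Factor out 2: 140 = 2^2·35. Since 1859 ≡ 3 (mod 8), (2|1859) = -1, and (2|1859)^2 = +1. Now have (35|1859).
Both 35 ≡ 3 and 1859 ≡ 3 (mod 4), so reciprocity gives (35|1859) = -(1859|35). Reduce: 1859 ≡ 4 (mod 35). Now have -(4|35).
Factor out 2: 4 = 2^2. Since 35 ≡ 3 (mod 8), (2|35) = -1, and (2|35)^2 = +1. Now have -(1|35).
(1|35) = 1. Collecting the sign factors: -1.

-1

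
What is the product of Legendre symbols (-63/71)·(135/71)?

By multiplicativity, (-63·135/71) = (-63/71)·(135/71).
First factor (-63/71):
(-63/71)
  = (8/71)    [-63 ≡ 8 mod 71]
  = (1/71)    [71 ≡ 7 mod 8 ⇒ (2/71)^3 = +1]
  = 1    [(1/71) = 1]
Second factor (135/71):
(135/71)
  = (64/71)    [135 ≡ 64 mod 71]
  = (1/71)    [71 ≡ 7 mod 8 ⇒ (2/71)^6 = +1]
  = 1    [(1/71) = 1]
Product: (1)·(1) = 1.

1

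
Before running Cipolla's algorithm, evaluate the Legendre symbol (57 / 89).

1

(57 / 89)
  = (89 / 57)    [QR: 57 ≡ 1 mod 4, sign kept]
  = (32 / 57)    [89 ≡ 32 mod 57]
  = (1 / 57)    [57 ≡ 1 mod 8 ⇒ (2 / 57)^5 = +1]
  = 1    [(1 / 57) = 1]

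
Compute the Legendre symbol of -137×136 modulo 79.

By multiplicativity, (-137·136/79) = (-137/79)·(136/79).
First factor (-137/79):
(-137/79)
  = -(137/79)    [79 ≡ 3 mod 4 ⇒ (-1/79) = -1]
  = -(58/79)    [137 ≡ 58 mod 79]
  = -(29/79)    [79 ≡ 7 mod 8 ⇒ (2/79) = +1]
  = -(79/29)    [QR: 29 ≡ 1 mod 4, sign kept]
  = -(21/29)    [79 ≡ 21 mod 29]
  = -(29/21)    [QR: 21 ≡ 1 mod 4, sign kept]
  = -(8/21)    [29 ≡ 8 mod 21]
  = (1/21)    [21 ≡ 5 mod 8 ⇒ (2/21)^3 = -1]
  = 1    [(1/21) = 1]
Second factor (136/79):
(136/79)
  = (57/79)    [136 ≡ 57 mod 79]
  = (79/57)    [QR: 57 ≡ 1 mod 4, sign kept]
  = (22/57)    [79 ≡ 22 mod 57]
  = (11/57)    [57 ≡ 1 mod 8 ⇒ (2/57) = +1]
  = (57/11)    [QR: 57 ≡ 1 mod 4, sign kept]
  = (2/11)    [57 ≡ 2 mod 11]
  = -(1/11)    [11 ≡ 3 mod 8 ⇒ (2/11) = -1]
  = -1    [(1/11) = 1]
Product: (1)·(-1) = -1.

-1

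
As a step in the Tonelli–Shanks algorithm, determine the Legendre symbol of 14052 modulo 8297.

(14052|8297)
  = (5755|8297)    [14052 ≡ 5755 mod 8297]
  = (8297|5755)    [QR: 8297 ≡ 1 mod 4, sign kept]
  = (2542|5755)    [8297 ≡ 2542 mod 5755]
  = -(1271|5755)    [5755 ≡ 3 mod 8 ⇒ (2|5755) = -1]
  = (5755|1271)    [QR: both ≡ 3 mod 4, sign flips]
  = (671|1271)    [5755 ≡ 671 mod 1271]
  = -(1271|671)    [QR: both ≡ 3 mod 4, sign flips]
  = -(600|671)    [1271 ≡ 600 mod 671]
  = -(75|671)    [671 ≡ 7 mod 8 ⇒ (2|671)^3 = +1]
  = (671|75)    [QR: both ≡ 3 mod 4, sign flips]
  = (71|75)    [671 ≡ 71 mod 75]
  = -(75|71)    [QR: both ≡ 3 mod 4, sign flips]
  = -(4|71)    [75 ≡ 4 mod 71]
  = -(1|71)    [71 ≡ 7 mod 8 ⇒ (2|71)^2 = +1]
  = -1    [(1|71) = 1]

-1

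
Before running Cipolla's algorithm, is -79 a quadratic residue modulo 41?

Pull out -1: (-79/41) = (-1/41)·(79/41). Since 41 ≡ 1 (mod 4), (-1/41) = +1. Now have (79/41).
Reduce the numerator: 79 ≡ 38 (mod 41), so (79/41) = (38/41).
Factor out 2: 38 = 2·19. Since 41 ≡ 1 (mod 8), (2/41) = +1. Now have (19/41).
41 ≡ 1 (mod 4), so quadratic reciprocity gives (19/41) = (41/19). Reduce: 41 ≡ 3 (mod 19). Now have (3/19).
Both 3 ≡ 3 and 19 ≡ 3 (mod 4), so reciprocity gives (3/19) = -(19/3). Reduce: 19 ≡ 1 (mod 3). Now have -(1/3).
(1/3) = 1. Collecting the sign factors: -1.
(-79/41) = -1, and 41 is prime, so -79 is not a quadratic residue mod 41.

no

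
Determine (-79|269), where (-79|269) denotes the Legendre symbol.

1

(-79|269)
  = (79|269)    [269 ≡ 1 mod 4 ⇒ (-1|269) = +1]
  = (269|79)    [QR: 269 ≡ 1 mod 4, sign kept]
  = (32|79)    [269 ≡ 32 mod 79]
  = (1|79)    [79 ≡ 7 mod 8 ⇒ (2|79)^5 = +1]
  = 1    [(1|79) = 1]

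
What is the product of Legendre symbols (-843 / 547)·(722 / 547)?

By multiplicativity, (-843·722 / 547) = (-843 / 547)·(722 / 547).
First factor (-843 / 547):
(-843 / 547)
  = (251 / 547)    [-843 ≡ 251 mod 547]
  = -(547 / 251)    [QR: both ≡ 3 mod 4, sign flips]
  = -(45 / 251)    [547 ≡ 45 mod 251]
  = -(251 / 45)    [QR: 45 ≡ 1 mod 4, sign kept]
  = -(26 / 45)    [251 ≡ 26 mod 45]
  = (13 / 45)    [45 ≡ 5 mod 8 ⇒ (2 / 45) = -1]
  = (45 / 13)    [QR: 13 ≡ 1 mod 4, sign kept]
  = (6 / 13)    [45 ≡ 6 mod 13]
  = -(3 / 13)    [13 ≡ 5 mod 8 ⇒ (2 / 13) = -1]
  = -(13 / 3)    [QR: 13 ≡ 1 mod 4, sign kept]
  = -(1 / 3)    [13 ≡ 1 mod 3]
  = -1    [(1 / 3) = 1]
Second factor (722 / 547):
(722 / 547)
  = (175 / 547)    [722 ≡ 175 mod 547]
  = -(547 / 175)    [QR: both ≡ 3 mod 4, sign flips]
  = -(22 / 175)    [547 ≡ 22 mod 175]
  = -(11 / 175)    [175 ≡ 7 mod 8 ⇒ (2 / 175) = +1]
  = (175 / 11)    [QR: both ≡ 3 mod 4, sign flips]
  = (10 / 11)    [175 ≡ 10 mod 11]
  = -(5 / 11)    [11 ≡ 3 mod 8 ⇒ (2 / 11) = -1]
  = -(11 / 5)    [QR: 5 ≡ 1 mod 4, sign kept]
  = -(1 / 5)    [11 ≡ 1 mod 5]
  = -1    [(1 / 5) = 1]
Product: (-1)·(-1) = 1.

1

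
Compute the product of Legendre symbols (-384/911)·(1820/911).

By multiplicativity, (-384·1820/911) = (-384/911)·(1820/911).
First factor (-384/911):
(-384/911)
  = (527/911)    [-384 ≡ 527 mod 911]
  = -(911/527)    [QR: both ≡ 3 mod 4, sign flips]
  = -(384/527)    [911 ≡ 384 mod 527]
  = -(3/527)    [527 ≡ 7 mod 8 ⇒ (2/527)^7 = +1]
  = (527/3)    [QR: both ≡ 3 mod 4, sign flips]
  = (2/3)    [527 ≡ 2 mod 3]
  = -(1/3)    [3 ≡ 3 mod 8 ⇒ (2/3) = -1]
  = -1    [(1/3) = 1]
Second factor (1820/911):
(1820/911)
  = (909/911)    [1820 ≡ 909 mod 911]
  = (911/909)    [QR: 909 ≡ 1 mod 4, sign kept]
  = (2/909)    [911 ≡ 2 mod 909]
  = -(1/909)    [909 ≡ 5 mod 8 ⇒ (2/909) = -1]
  = -1    [(1/909) = 1]
Product: (-1)·(-1) = 1.

1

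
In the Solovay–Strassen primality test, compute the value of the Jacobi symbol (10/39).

1

(10/39)
  = (5/39)    [39 ≡ 7 mod 8 ⇒ (2/39) = +1]
  = (39/5)    [QR: 5 ≡ 1 mod 4, sign kept]
  = (4/5)    [39 ≡ 4 mod 5]
  = (1/5)    [5 ≡ 5 mod 8 ⇒ (2/5)^2 = +1]
  = 1    [(1/5) = 1]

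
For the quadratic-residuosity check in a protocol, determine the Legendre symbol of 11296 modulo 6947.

-1

(11296|6947)
  = (4349|6947)    [11296 ≡ 4349 mod 6947]
  = (6947|4349)    [QR: 4349 ≡ 1 mod 4, sign kept]
  = (2598|4349)    [6947 ≡ 2598 mod 4349]
  = -(1299|4349)    [4349 ≡ 5 mod 8 ⇒ (2|4349) = -1]
  = -(4349|1299)    [QR: 4349 ≡ 1 mod 4, sign kept]
  = -(452|1299)    [4349 ≡ 452 mod 1299]
  = -(113|1299)    [1299 ≡ 3 mod 8 ⇒ (2|1299)^2 = +1]
  = -(1299|113)    [QR: 113 ≡ 1 mod 4, sign kept]
  = -(56|113)    [1299 ≡ 56 mod 113]
  = -(7|113)    [113 ≡ 1 mod 8 ⇒ (2|113)^3 = +1]
  = -(113|7)    [QR: 113 ≡ 1 mod 4, sign kept]
  = -(1|7)    [113 ≡ 1 mod 7]
  = -1    [(1|7) = 1]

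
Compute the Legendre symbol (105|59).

(105|59)
  = (46|59)    [105 ≡ 46 mod 59]
  = -(23|59)    [59 ≡ 3 mod 8 ⇒ (2|59) = -1]
  = (59|23)    [QR: both ≡ 3 mod 4, sign flips]
  = (13|23)    [59 ≡ 13 mod 23]
  = (23|13)    [QR: 13 ≡ 1 mod 4, sign kept]
  = (10|13)    [23 ≡ 10 mod 13]
  = -(5|13)    [13 ≡ 5 mod 8 ⇒ (2|13) = -1]
  = -(13|5)    [QR: 5 ≡ 1 mod 4, sign kept]
  = -(3|5)    [13 ≡ 3 mod 5]
  = -(5|3)    [QR: 5 ≡ 1 mod 4, sign kept]
  = -(2|3)    [5 ≡ 2 mod 3]
  = (1|3)    [3 ≡ 3 mod 8 ⇒ (2|3) = -1]
  = 1    [(1|3) = 1]

1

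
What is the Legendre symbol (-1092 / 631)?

(-1092 / 631)
  = -(1092 / 631)    [631 ≡ 3 mod 4 ⇒ (-1 / 631) = -1]
  = -(461 / 631)    [1092 ≡ 461 mod 631]
  = -(631 / 461)    [QR: 461 ≡ 1 mod 4, sign kept]
  = -(170 / 461)    [631 ≡ 170 mod 461]
  = (85 / 461)    [461 ≡ 5 mod 8 ⇒ (2 / 461) = -1]
  = (461 / 85)    [QR: 85 ≡ 1 mod 4, sign kept]
  = (36 / 85)    [461 ≡ 36 mod 85]
  = (9 / 85)    [85 ≡ 5 mod 8 ⇒ (2 / 85)^2 = +1]
  = (85 / 9)    [QR: 9 ≡ 1 mod 4, sign kept]
  = (4 / 9)    [85 ≡ 4 mod 9]
  = (1 / 9)    [9 ≡ 1 mod 8 ⇒ (2 / 9)^2 = +1]
  = 1    [(1 / 9) = 1]

1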